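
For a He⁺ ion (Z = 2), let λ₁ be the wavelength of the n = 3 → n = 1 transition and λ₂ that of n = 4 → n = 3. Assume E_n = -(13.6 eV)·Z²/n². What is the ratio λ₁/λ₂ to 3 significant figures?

0.0547

λ ∝ 1/ΔE ∝ 1/(1/n_f² − 1/n_i²), and the Z² and hc factors cancel in the ratio.
λ₁/λ₂ = (1/3² − 1/4²)/(1/1² − 1/3²) = 0.04861/0.8889 = 0.0547.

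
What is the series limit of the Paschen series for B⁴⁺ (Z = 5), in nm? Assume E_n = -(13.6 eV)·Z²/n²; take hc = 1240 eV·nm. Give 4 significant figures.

The Paschen series has lower level n_f = 3; the series limit corresponds to n_i → ∞.
ΔE_max = 13.6 × 25 / 3² = 37.78 eV.
λ_min = 1240 / 37.78 = 32.82 nm.

32.82 nm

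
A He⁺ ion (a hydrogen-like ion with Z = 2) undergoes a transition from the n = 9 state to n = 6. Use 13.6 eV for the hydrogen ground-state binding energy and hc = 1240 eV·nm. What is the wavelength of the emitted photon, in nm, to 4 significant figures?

1477 nm

For Z = 2 the level energies scale as Z², so the effective Rydberg energy is 13.6 × 4 = 54.40 eV.
ΔE = 54.40 × (1/6² − 1/9²) = 54.40 × 0.01543 = 0.8395 eV.
λ = hc/ΔE = 1240 / 0.8395 = 1477 nm.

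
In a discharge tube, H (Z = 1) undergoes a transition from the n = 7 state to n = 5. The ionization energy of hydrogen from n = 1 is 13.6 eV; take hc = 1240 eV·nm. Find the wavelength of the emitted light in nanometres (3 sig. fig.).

ΔE = 13.60 × (1/5² − 1/7²) = 13.60 × 0.01959 = 0.2664 eV.
λ = hc/ΔE = 1240 / 0.2664 = 4650 nm.
This line belongs to the Pfund series.

4650 nm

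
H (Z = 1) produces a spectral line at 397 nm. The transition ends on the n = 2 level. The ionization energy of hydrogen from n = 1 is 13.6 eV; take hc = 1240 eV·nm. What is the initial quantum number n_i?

The photon energy is ΔE = hc/λ = 1240 / 397 = 3.123 eV.
With Z = 1, ΔE = 13.60 × (1/n_f² − 1/n_i²), so 1/n_f² − 1/n_i² = 0.2297.
With n_f = 2: 1/n_i² = 1/4 − 0.2297 = 0.02034, so n_i ≈ 7.01.

n_i = 7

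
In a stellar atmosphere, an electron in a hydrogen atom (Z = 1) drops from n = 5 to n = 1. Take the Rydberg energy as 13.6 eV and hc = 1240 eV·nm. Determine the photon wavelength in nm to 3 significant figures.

ΔE = 13.60 × (1/1² − 1/5²) = 13.60 × 0.9600 = 13.06 eV.
λ = hc/ΔE = 1240 / 13.06 = 95.0 nm.

95.0 nm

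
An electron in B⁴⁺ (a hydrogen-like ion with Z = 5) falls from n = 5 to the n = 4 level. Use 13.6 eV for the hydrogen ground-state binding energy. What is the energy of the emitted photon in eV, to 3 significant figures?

The Bohr energies scale as Z², so for Z = 5: E_n = −340.0/n² eV.
E_5 = −340.0/25 = −13.60 eV and E_4 = −340.0/16 = −21.25 eV.
The photon energy is |E_5 − E_4| = 7.65 eV.

7.65 eV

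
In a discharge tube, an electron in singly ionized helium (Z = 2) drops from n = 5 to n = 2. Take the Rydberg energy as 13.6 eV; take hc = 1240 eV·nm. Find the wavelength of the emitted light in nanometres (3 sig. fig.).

For Z = 2 the level energies scale as Z², so the effective Rydberg energy is 13.6 × 4 = 54.40 eV.
ΔE = 54.40 × (1/2² − 1/5²) = 54.40 × 0.2100 = 11.42 eV.
λ = hc/ΔE = 1240 / 11.42 = 109 nm.

109 nm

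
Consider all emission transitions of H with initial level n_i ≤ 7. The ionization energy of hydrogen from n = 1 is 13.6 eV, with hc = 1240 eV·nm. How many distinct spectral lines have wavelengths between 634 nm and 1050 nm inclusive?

2

Enumerate all n_i → n_f pairs with 1 ≤ n_f < n_i ≤ 7 and compute λ = 1240 / [13.6·1·(1/n_f² − 1/n_i²)].
Lines falling in [634, 1050] nm: 3→2 (656.5 nm), 7→3 (1005 nm).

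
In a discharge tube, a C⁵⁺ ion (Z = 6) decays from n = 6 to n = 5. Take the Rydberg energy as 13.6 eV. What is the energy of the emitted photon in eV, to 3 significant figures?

The Bohr energies scale as Z², so for Z = 6: E_n = −489.6/n² eV.
E_6 = −489.6/36 = −13.60 eV and E_5 = −489.6/25 = −19.58 eV.
The photon energy is |E_6 − E_5| = 5.98 eV.

5.98 eV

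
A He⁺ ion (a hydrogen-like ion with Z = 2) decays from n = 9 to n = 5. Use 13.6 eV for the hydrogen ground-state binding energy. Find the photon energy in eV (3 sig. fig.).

1.50 eV

The Bohr energies scale as Z², so for Z = 2: E_n = −54.40/n² eV.
E_9 = −54.40/81 = −0.6716 eV and E_5 = −54.40/25 = −2.176 eV.
The photon energy is |E_9 − E_5| = 1.50 eV.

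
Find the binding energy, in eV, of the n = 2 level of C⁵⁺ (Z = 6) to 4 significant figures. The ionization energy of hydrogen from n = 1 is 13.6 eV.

E_n = −13.6 Z²/n² = −489.6/n² eV for Z = 6.
E_2 = −489.6/4 = −122.4 eV, so ionization (to E = 0) requires 122.4 eV.

122.4 eV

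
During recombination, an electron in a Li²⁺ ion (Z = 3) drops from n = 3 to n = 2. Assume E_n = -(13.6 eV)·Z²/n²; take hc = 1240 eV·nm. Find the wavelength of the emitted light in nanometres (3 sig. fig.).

For Z = 3 the level energies scale as Z², so the effective Rydberg energy is 13.6 × 9 = 122.4 eV.
ΔE = 122.4 × (1/2² − 1/3²) = 122.4 × 0.1389 = 17.00 eV.
λ = hc/ΔE = 1240 / 17.00 = 72.9 nm.

72.9 nm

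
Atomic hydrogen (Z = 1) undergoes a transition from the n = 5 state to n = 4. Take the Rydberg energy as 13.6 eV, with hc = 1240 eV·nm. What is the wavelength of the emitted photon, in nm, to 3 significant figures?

4050 nm

ΔE = 13.60 × (1/4² − 1/5²) = 13.60 × 0.02250 = 0.3060 eV.
λ = hc/ΔE = 1240 / 0.3060 = 4050 nm.
This line belongs to the Brackett series.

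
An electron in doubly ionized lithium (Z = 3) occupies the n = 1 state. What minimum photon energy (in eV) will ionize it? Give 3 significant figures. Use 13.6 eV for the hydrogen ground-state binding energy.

122 eV

E_n = −13.6 Z²/n² = −122.4/n² eV for Z = 3.
E_1 = −122.4/1 = −122 eV, so ionization (to E = 0) requires 122 eV.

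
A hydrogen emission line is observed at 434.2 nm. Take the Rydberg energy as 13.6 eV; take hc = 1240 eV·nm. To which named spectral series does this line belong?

ΔE = 1240/434.2 = 2.856 eV.
This matches 13.6 × (1/2² − 1/5²), so n_f = 2: the Balmer series.

Balmer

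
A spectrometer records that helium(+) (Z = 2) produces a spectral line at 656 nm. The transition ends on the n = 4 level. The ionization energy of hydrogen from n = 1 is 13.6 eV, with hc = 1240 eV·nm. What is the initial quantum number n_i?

The photon energy is ΔE = hc/λ = 1240 / 656 = 1.890 eV.
With Z = 2, ΔE = 54.40 × (1/n_f² − 1/n_i²), so 1/n_f² − 1/n_i² = 0.03475.
With n_f = 4: 1/n_i² = 1/16 − 0.03475 = 0.02775, so n_i ≈ 6.00.

n_i = 6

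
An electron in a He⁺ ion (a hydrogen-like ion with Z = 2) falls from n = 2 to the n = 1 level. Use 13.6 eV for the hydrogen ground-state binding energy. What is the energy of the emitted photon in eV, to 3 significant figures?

The Bohr energies scale as Z², so for Z = 2: E_n = −54.40/n² eV.
E_2 = −54.40/4 = −13.60 eV and E_1 = −54.40/1 = −54.40 eV.
The photon energy is |E_2 − E_1| = 40.8 eV.

40.8 eV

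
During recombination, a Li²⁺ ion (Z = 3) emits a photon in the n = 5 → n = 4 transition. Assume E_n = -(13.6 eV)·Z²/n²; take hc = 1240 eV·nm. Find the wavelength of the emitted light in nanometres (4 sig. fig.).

450.3 nm

For Z = 3 the level energies scale as Z², so the effective Rydberg energy is 13.6 × 9 = 122.4 eV.
ΔE = 122.4 × (1/4² − 1/5²) = 122.4 × 0.02250 = 2.754 eV.
λ = hc/ΔE = 1240 / 2.754 = 450.3 nm.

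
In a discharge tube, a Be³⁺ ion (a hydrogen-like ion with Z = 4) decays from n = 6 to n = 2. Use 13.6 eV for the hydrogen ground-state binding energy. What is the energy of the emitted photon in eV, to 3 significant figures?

48.4 eV

The Bohr energies scale as Z², so for Z = 4: E_n = −217.6/n² eV.
E_6 = −217.6/36 = −6.044 eV and E_2 = −217.6/4 = −54.40 eV.
The photon energy is |E_6 − E_2| = 48.4 eV.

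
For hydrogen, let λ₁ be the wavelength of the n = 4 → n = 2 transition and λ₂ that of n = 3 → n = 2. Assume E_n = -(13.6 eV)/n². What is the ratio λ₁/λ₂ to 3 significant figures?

0.741

λ ∝ 1/ΔE ∝ 1/(1/n_f² − 1/n_i²), and the Z² and hc factors cancel in the ratio.
λ₁/λ₂ = (1/2² − 1/3²)/(1/2² − 1/4²) = 0.1389/0.1875 = 0.741.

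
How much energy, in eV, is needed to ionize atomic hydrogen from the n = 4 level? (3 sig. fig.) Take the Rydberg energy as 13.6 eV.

0.850 eV

E_4 = −13.60/16 = −0.850 eV, so ionization (to E = 0) requires 0.850 eV.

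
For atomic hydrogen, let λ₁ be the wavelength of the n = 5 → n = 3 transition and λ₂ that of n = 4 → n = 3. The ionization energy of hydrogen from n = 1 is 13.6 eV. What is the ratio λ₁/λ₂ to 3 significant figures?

0.684

λ ∝ 1/ΔE ∝ 1/(1/n_f² − 1/n_i²), and the Z² and hc factors cancel in the ratio.
λ₁/λ₂ = (1/3² − 1/4²)/(1/3² − 1/5²) = 0.04861/0.07111 = 0.684.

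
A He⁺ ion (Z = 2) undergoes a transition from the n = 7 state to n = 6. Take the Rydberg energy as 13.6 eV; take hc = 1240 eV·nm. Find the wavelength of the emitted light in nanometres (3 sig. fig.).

3090 nm

For Z = 2 the level energies scale as Z², so the effective Rydberg energy is 13.6 × 4 = 54.40 eV.
ΔE = 54.40 × (1/6² − 1/7²) = 54.40 × 0.007370 = 0.4009 eV.
λ = hc/ΔE = 1240 / 0.4009 = 3090 nm.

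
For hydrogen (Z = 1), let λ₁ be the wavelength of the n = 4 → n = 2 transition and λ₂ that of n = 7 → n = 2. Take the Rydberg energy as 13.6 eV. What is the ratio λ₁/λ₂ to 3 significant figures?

1.22

λ ∝ 1/ΔE ∝ 1/(1/n_f² − 1/n_i²), and the Z² and hc factors cancel in the ratio.
λ₁/λ₂ = (1/2² − 1/7²)/(1/2² − 1/4²) = 0.2296/0.1875 = 1.22.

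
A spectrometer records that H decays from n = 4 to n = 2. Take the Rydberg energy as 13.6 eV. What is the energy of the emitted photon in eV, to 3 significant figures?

E_4 = −13.60/16 = −0.8500 eV and E_2 = −13.60/4 = −3.400 eV.
The photon energy is |E_4 − E_2| = 2.55 eV.

2.55 eV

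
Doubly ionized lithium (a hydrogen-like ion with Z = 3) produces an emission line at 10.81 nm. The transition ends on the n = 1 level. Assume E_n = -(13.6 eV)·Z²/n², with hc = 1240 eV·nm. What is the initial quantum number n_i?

n_i = 4

The photon energy is ΔE = hc/λ = 1240 / 10.81 = 114.7 eV.
With Z = 3, ΔE = 122.4 × (1/n_f² − 1/n_i²), so 1/n_f² − 1/n_i² = 0.9372.
With n_f = 1: 1/n_i² = 1/1 − 0.9372 = 0.06284, so n_i ≈ 3.99.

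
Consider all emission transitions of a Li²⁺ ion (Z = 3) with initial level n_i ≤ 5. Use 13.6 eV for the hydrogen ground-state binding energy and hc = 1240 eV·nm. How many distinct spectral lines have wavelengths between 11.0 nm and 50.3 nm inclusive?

Enumerate all n_i → n_f pairs with 1 ≤ n_f < n_i ≤ 5 and compute λ = 1240 / [13.6·9·(1/n_f² − 1/n_i²)].
Lines falling in [11.0, 50.3] nm: 3→1 (11.40 nm), 2→1 (13.51 nm), 5→2 (48.24 nm).

3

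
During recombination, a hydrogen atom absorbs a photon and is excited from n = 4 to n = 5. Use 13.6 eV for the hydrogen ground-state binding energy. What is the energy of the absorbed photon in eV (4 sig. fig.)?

E_5 = −13.60/25 = −0.5440 eV and E_4 = −13.60/16 = −0.8500 eV.
The photon energy is |E_5 − E_4| = 0.3060 eV.

0.3060 eV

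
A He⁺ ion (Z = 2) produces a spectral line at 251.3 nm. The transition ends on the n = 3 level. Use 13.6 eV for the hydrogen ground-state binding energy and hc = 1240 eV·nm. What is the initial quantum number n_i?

The photon energy is ΔE = hc/λ = 1240 / 251.3 = 4.934 eV.
With Z = 2, ΔE = 54.40 × (1/n_f² − 1/n_i²), so 1/n_f² − 1/n_i² = 0.09070.
With n_f = 3: 1/n_i² = 1/9 − 0.09070 = 0.02041, so n_i ≈ 7.00.

n_i = 7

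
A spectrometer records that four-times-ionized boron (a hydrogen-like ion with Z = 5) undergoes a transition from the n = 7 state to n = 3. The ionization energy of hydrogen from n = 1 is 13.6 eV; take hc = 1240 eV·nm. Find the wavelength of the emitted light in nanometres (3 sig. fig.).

For Z = 5 the level energies scale as Z², so the effective Rydberg energy is 13.6 × 25 = 340.0 eV.
ΔE = 340.0 × (1/3² − 1/7²) = 340.0 × 0.09070 = 30.84 eV.
λ = hc/ΔE = 1240 / 30.84 = 40.2 nm.

40.2 nm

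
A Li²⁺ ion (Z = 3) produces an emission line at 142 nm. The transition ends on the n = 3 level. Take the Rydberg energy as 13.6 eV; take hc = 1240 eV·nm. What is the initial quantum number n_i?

The photon energy is ΔE = hc/λ = 1240 / 142 = 8.732 eV.
With Z = 3, ΔE = 122.4 × (1/n_f² − 1/n_i²), so 1/n_f² − 1/n_i² = 0.07134.
With n_f = 3: 1/n_i² = 1/9 − 0.07134 = 0.03977, so n_i ≈ 5.01.

n_i = 5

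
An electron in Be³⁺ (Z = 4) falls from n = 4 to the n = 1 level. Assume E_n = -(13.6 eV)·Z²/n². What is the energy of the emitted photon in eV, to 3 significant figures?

The Bohr energies scale as Z², so for Z = 4: E_n = −217.6/n² eV.
E_4 = −217.6/16 = −13.60 eV and E_1 = −217.6/1 = −217.6 eV.
The photon energy is |E_4 − E_1| = 204 eV.

204 eV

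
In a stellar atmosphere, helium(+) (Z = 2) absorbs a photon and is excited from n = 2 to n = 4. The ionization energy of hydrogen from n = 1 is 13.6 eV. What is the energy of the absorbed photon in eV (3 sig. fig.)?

The Bohr energies scale as Z², so for Z = 2: E_n = −54.40/n² eV.
E_4 = −54.40/16 = −3.400 eV and E_2 = −54.40/4 = −13.60 eV.
The photon energy is |E_4 − E_2| = 10.2 eV.

10.2 eV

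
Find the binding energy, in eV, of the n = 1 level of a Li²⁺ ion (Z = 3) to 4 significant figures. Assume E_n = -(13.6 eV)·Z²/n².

122.4 eV

E_n = −13.6 Z²/n² = −122.4/n² eV for Z = 3.
E_1 = −122.4/1 = −122.4 eV, so ionization (to E = 0) requires 122.4 eV.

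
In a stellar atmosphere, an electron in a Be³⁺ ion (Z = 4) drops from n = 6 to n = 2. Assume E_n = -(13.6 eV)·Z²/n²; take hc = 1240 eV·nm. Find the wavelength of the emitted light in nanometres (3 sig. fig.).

25.6 nm

For Z = 4 the level energies scale as Z², so the effective Rydberg energy is 13.6 × 16 = 217.6 eV.
ΔE = 217.6 × (1/2² − 1/6²) = 217.6 × 0.2222 = 48.36 eV.
λ = hc/ΔE = 1240 / 48.36 = 25.6 nm.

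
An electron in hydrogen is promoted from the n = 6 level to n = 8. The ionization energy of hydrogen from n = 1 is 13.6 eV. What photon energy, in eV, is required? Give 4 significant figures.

E_8 = −13.60/64 = −0.2125 eV and E_6 = −13.60/36 = −0.3778 eV.
The photon energy is |E_8 − E_6| = 0.1653 eV.

0.1653 eV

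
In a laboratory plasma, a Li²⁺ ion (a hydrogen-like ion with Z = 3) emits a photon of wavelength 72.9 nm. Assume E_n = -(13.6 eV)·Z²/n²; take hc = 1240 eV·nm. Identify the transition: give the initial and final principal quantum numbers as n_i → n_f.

The photon energy is ΔE = hc/λ = 1240 / 72.9 = 17.01 eV.
With Z = 3, ΔE = 122.4 × (1/n_f² − 1/n_i²), so 1/n_f² − 1/n_i² = 0.1390.
Trying n_f = 2 gives 1/n_i² = 0.1110, i.e. n_i ≈ 3; this pair matches.

n_i = 3, n_f = 2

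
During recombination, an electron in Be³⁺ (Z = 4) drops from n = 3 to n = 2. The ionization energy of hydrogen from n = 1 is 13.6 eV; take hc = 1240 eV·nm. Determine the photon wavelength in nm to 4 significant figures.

41.03 nm

For Z = 4 the level energies scale as Z², so the effective Rydberg energy is 13.6 × 16 = 217.6 eV.
ΔE = 217.6 × (1/2² − 1/3²) = 217.6 × 0.1389 = 30.22 eV.
λ = hc/ΔE = 1240 / 30.22 = 41.03 nm.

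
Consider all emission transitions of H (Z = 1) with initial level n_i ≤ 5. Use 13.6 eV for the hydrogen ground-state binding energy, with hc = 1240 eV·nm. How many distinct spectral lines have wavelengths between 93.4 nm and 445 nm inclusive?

Enumerate all n_i → n_f pairs with 1 ≤ n_f < n_i ≤ 5 and compute λ = 1240 / [13.6·1·(1/n_f² − 1/n_i²)].
Lines falling in [93.4, 445] nm: 5→1 (94.98 nm), 4→1 (97.25 nm), 3→1 (102.6 nm), 2→1 (121.6 nm), 5→2 (434.2 nm).

5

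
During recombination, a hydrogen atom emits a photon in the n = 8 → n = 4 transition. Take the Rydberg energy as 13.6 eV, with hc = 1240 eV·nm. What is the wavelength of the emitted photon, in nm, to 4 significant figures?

1945 nm

ΔE = 13.60 × (1/4² − 1/8²) = 13.60 × 0.04688 = 0.6375 eV.
λ = hc/ΔE = 1240 / 0.6375 = 1945 nm.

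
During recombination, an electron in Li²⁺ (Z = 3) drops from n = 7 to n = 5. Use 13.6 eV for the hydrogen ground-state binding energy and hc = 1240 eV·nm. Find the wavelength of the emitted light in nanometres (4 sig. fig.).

517.1 nm

For Z = 3 the level energies scale as Z², so the effective Rydberg energy is 13.6 × 9 = 122.4 eV.
ΔE = 122.4 × (1/5² − 1/7²) = 122.4 × 0.01959 = 2.398 eV.
λ = hc/ΔE = 1240 / 2.398 = 517.1 nm.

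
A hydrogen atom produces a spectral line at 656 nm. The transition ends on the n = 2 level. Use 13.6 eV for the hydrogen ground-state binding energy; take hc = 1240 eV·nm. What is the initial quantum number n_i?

The photon energy is ΔE = hc/λ = 1240 / 656 = 1.890 eV.
With Z = 1, ΔE = 13.60 × (1/n_f² − 1/n_i²), so 1/n_f² − 1/n_i² = 0.1390.
With n_f = 2: 1/n_i² = 1/4 − 0.1390 = 0.1110, so n_i ≈ 3.00.

n_i = 3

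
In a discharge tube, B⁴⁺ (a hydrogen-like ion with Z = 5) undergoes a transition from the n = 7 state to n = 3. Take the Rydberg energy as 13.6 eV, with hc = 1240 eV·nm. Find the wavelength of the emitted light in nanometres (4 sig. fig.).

For Z = 5 the level energies scale as Z², so the effective Rydberg energy is 13.6 × 25 = 340.0 eV.
ΔE = 340.0 × (1/3² − 1/7²) = 340.0 × 0.09070 = 30.84 eV.
λ = hc/ΔE = 1240 / 30.84 = 40.21 nm.

40.21 nm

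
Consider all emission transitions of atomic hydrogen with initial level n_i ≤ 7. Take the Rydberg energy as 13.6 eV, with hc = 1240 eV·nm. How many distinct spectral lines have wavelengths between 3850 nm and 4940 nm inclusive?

Enumerate all n_i → n_f pairs with 1 ≤ n_f < n_i ≤ 7 and compute λ = 1240 / [13.6·1·(1/n_f² − 1/n_i²)].
Lines falling in [3850, 4940] nm: 5→4 (4052 nm), 7→5 (4654 nm).

2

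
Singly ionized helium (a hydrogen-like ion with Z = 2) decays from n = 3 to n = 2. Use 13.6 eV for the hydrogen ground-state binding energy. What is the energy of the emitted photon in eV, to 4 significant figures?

7.556 eV

The Bohr energies scale as Z², so for Z = 2: E_n = −54.40/n² eV.
E_3 = −54.40/9 = −6.044 eV and E_2 = −54.40/4 = −13.60 eV.
The photon energy is |E_3 − E_2| = 7.556 eV.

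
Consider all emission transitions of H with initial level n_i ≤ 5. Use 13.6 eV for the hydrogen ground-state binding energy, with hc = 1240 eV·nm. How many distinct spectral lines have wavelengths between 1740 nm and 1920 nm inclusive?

1

Enumerate all n_i → n_f pairs with 1 ≤ n_f < n_i ≤ 5 and compute λ = 1240 / [13.6·1·(1/n_f² − 1/n_i²)].
Lines falling in [1740, 1920] nm: 4→3 (1876 nm).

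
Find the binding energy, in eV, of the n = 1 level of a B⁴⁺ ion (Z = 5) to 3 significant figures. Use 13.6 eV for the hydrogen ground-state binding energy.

340 eV

E_n = −13.6 Z²/n² = −340.0/n² eV for Z = 5.
E_1 = −340.0/1 = −340 eV, so ionization (to E = 0) requires 340 eV.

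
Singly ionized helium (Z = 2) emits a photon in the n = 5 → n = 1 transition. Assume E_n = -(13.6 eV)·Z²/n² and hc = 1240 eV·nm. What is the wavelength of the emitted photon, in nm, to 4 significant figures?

23.74 nm

For Z = 2 the level energies scale as Z², so the effective Rydberg energy is 13.6 × 4 = 54.40 eV.
ΔE = 54.40 × (1/1² − 1/5²) = 54.40 × 0.9600 = 52.22 eV.
λ = hc/ΔE = 1240 / 52.22 = 23.74 nm.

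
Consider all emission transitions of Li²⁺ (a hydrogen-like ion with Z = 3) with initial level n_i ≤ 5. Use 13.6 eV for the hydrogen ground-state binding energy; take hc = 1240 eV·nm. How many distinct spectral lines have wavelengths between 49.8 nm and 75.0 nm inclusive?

2

Enumerate all n_i → n_f pairs with 1 ≤ n_f < n_i ≤ 5 and compute λ = 1240 / [13.6·9·(1/n_f² − 1/n_i²)].
Lines falling in [49.8, 75.0] nm: 4→2 (54.03 nm), 3→2 (72.94 nm).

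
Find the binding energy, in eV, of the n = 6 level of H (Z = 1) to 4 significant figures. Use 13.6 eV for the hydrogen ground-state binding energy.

0.3778 eV

E_6 = −13.60/36 = −0.3778 eV, so ionization (to E = 0) requires 0.3778 eV.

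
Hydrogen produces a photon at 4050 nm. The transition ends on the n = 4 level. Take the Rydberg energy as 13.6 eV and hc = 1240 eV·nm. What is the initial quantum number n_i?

n_i = 5

The photon energy is ΔE = hc/λ = 1240 / 4050 = 0.3062 eV.
With Z = 1, ΔE = 13.60 × (1/n_f² − 1/n_i²), so 1/n_f² − 1/n_i² = 0.02251.
With n_f = 4: 1/n_i² = 1/16 − 0.02251 = 0.03999, so n_i ≈ 5.00.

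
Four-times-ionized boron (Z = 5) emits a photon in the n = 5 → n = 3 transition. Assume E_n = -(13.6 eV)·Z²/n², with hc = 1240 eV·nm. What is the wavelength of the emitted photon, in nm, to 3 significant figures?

For Z = 5 the level energies scale as Z², so the effective Rydberg energy is 13.6 × 25 = 340.0 eV.
ΔE = 340.0 × (1/3² − 1/5²) = 340.0 × 0.07111 = 24.18 eV.
λ = hc/ΔE = 1240 / 24.18 = 51.3 nm.

51.3 nm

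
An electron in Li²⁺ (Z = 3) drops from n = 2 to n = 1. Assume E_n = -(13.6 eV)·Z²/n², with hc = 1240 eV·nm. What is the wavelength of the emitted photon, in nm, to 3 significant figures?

13.5 nm

For Z = 3 the level energies scale as Z², so the effective Rydberg energy is 13.6 × 9 = 122.4 eV.
ΔE = 122.4 × (1/1² − 1/2²) = 122.4 × 0.7500 = 91.80 eV.
λ = hc/ΔE = 1240 / 91.80 = 13.5 nm.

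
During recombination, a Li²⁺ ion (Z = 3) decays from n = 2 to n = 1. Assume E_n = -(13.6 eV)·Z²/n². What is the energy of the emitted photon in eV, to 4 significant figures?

The Bohr energies scale as Z², so for Z = 3: E_n = −122.4/n² eV.
E_2 = −122.4/4 = −30.60 eV and E_1 = −122.4/1 = −122.4 eV.
The photon energy is |E_2 − E_1| = 91.80 eV.

91.80 eV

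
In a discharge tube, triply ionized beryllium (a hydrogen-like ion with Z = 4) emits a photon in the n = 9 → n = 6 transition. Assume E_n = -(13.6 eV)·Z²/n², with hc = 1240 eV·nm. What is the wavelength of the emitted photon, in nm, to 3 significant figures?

369 nm

For Z = 4 the level energies scale as Z², so the effective Rydberg energy is 13.6 × 16 = 217.6 eV.
ΔE = 217.6 × (1/6² − 1/9²) = 217.6 × 0.01543 = 3.358 eV.
λ = hc/ΔE = 1240 / 3.358 = 369 nm.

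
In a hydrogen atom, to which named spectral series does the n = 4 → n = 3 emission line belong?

Paschen

The series is set by the lower level: n_f = 3 is the Paschen series.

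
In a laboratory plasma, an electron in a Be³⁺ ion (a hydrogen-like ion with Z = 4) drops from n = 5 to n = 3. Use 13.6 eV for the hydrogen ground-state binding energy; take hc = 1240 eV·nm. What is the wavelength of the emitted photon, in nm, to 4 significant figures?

80.14 nm

For Z = 4 the level energies scale as Z², so the effective Rydberg energy is 13.6 × 16 = 217.6 eV.
ΔE = 217.6 × (1/3² − 1/5²) = 217.6 × 0.07111 = 15.47 eV.
λ = hc/ΔE = 1240 / 15.47 = 80.14 nm.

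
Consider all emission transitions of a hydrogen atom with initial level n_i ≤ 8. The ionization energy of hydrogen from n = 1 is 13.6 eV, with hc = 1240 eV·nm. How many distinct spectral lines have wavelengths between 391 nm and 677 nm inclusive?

5

Enumerate all n_i → n_f pairs with 1 ≤ n_f < n_i ≤ 8 and compute λ = 1240 / [13.6·1·(1/n_f² − 1/n_i²)].
Lines falling in [391, 677] nm: 7→2 (397.1 nm), 6→2 (410.3 nm), 5→2 (434.2 nm), 4→2 (486.3 nm), 3→2 (656.5 nm).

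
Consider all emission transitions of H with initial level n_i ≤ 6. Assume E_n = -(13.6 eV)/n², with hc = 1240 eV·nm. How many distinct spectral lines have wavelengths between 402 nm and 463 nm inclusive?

2

Enumerate all n_i → n_f pairs with 1 ≤ n_f < n_i ≤ 6 and compute λ = 1240 / [13.6·1·(1/n_f² − 1/n_i²)].
Lines falling in [402, 463] nm: 6→2 (410.3 nm), 5→2 (434.2 nm).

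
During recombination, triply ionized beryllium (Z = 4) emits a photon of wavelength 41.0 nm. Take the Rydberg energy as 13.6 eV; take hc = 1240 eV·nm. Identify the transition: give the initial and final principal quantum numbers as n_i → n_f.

The photon energy is ΔE = hc/λ = 1240 / 41.0 = 30.24 eV.
With Z = 4, ΔE = 217.6 × (1/n_f² − 1/n_i²), so 1/n_f² − 1/n_i² = 0.1390.
Trying n_f = 2 gives 1/n_i² = 0.1110, i.e. n_i ≈ 3; this pair matches.

n_i = 3, n_f = 2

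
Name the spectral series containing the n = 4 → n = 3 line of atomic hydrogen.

The series is set by the lower level: n_f = 3 is the Paschen series.

Paschen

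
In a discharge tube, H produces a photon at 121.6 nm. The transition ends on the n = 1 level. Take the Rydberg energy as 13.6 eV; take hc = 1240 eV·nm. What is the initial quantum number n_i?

The photon energy is ΔE = hc/λ = 1240 / 121.6 = 10.20 eV.
With Z = 1, ΔE = 13.60 × (1/n_f² − 1/n_i²), so 1/n_f² − 1/n_i² = 0.7498.
With n_f = 1: 1/n_i² = 1/1 − 0.7498 = 0.2502, so n_i ≈ 2.00.

n_i = 2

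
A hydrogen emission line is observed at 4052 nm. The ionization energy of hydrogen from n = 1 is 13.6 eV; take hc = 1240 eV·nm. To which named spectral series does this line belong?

Brackett

ΔE = 1240/4052 = 0.3060 eV.
This matches 13.6 × (1/4² − 1/5²), so n_f = 4: the Brackett series.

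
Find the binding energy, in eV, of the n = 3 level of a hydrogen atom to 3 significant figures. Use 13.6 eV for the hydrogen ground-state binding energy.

E_3 = −13.60/9 = −1.51 eV, so ionization (to E = 0) requires 1.51 eV.

1.51 eV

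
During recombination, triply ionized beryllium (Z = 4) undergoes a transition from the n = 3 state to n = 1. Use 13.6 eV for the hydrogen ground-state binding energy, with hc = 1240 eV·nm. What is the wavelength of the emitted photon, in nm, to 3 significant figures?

6.41 nm

For Z = 4 the level energies scale as Z², so the effective Rydberg energy is 13.6 × 16 = 217.6 eV.
ΔE = 217.6 × (1/1² − 1/3²) = 217.6 × 0.8889 = 193.4 eV.
λ = hc/ΔE = 1240 / 193.4 = 6.41 nm.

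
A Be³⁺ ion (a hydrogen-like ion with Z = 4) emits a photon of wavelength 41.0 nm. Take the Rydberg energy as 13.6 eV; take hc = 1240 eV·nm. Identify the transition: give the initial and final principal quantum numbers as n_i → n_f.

The photon energy is ΔE = hc/λ = 1240 / 41.0 = 30.24 eV.
With Z = 4, ΔE = 217.6 × (1/n_f² − 1/n_i²), so 1/n_f² − 1/n_i² = 0.1390.
Trying n_f = 2 gives 1/n_i² = 0.1110, i.e. n_i ≈ 3; this pair matches.

n_i = 3, n_f = 2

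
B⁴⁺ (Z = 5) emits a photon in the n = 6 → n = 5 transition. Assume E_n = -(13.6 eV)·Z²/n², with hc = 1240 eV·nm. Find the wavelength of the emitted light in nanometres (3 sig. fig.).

For Z = 5 the level energies scale as Z², so the effective Rydberg energy is 13.6 × 25 = 340.0 eV.
ΔE = 340.0 × (1/5² − 1/6²) = 340.0 × 0.01222 = 4.156 eV.
λ = hc/ΔE = 1240 / 4.156 = 298 nm.

298 nm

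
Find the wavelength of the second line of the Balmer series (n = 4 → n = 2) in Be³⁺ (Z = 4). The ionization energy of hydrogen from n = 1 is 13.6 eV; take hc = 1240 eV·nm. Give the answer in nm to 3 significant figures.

The Balmer series terminates on n_f = 2; the second line has n_i = 2+2 = 4.
ΔE = 217.6 × (1/2² − 1/4²) = 40.80 eV.
λ = 1240 / 40.80 = 30.4 nm.

30.4 nm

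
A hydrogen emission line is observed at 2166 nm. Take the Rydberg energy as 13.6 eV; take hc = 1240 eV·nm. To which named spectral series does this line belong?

ΔE = 1240/2166 = 0.5725 eV.
This matches 13.6 × (1/4² − 1/7²), so n_f = 4: the Brackett series.

Brackett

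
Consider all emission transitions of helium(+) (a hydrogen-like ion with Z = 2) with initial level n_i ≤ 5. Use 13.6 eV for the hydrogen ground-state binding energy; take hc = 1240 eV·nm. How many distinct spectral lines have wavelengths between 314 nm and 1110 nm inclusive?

Enumerate all n_i → n_f pairs with 1 ≤ n_f < n_i ≤ 5 and compute λ = 1240 / [13.6·4·(1/n_f² − 1/n_i²)].
Lines falling in [314, 1110] nm: 5→3 (320.5 nm), 4→3 (468.9 nm), 5→4 (1013 nm).

3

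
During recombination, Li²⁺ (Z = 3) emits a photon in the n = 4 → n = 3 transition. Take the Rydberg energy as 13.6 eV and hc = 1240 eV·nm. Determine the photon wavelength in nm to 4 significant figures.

208.4 nm

For Z = 3 the level energies scale as Z², so the effective Rydberg energy is 13.6 × 9 = 122.4 eV.
ΔE = 122.4 × (1/3² − 1/4²) = 122.4 × 0.04861 = 5.950 eV.
λ = hc/ΔE = 1240 / 5.950 = 208.4 nm.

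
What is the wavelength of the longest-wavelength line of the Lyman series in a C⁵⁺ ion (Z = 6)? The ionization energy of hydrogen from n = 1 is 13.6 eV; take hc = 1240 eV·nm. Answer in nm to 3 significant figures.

The Lyman series terminates on n_f = 1; the first line has n_i = 1+1 = 2.
ΔE = 489.6 × (1/1² − 1/2²) = 367.2 eV.
λ = 1240 / 367.2 = 3.38 nm.

3.38 nm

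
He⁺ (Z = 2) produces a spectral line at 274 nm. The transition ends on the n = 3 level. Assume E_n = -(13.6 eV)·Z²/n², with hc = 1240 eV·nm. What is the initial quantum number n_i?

n_i = 6

The photon energy is ΔE = hc/λ = 1240 / 274 = 4.526 eV.
With Z = 2, ΔE = 54.40 × (1/n_f² − 1/n_i²), so 1/n_f² − 1/n_i² = 0.08319.
With n_f = 3: 1/n_i² = 1/9 − 0.08319 = 0.02792, so n_i ≈ 5.98.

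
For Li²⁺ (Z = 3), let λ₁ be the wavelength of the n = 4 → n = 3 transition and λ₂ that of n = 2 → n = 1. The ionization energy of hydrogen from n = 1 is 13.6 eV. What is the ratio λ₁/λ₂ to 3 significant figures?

λ ∝ 1/ΔE ∝ 1/(1/n_f² − 1/n_i²), and the Z² and hc factors cancel in the ratio.
λ₁/λ₂ = (1/1² − 1/2²)/(1/3² − 1/4²) = 0.7500/0.04861 = 15.4.

15.4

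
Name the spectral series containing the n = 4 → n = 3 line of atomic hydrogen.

Paschen

The series is set by the lower level: n_f = 3 is the Paschen series.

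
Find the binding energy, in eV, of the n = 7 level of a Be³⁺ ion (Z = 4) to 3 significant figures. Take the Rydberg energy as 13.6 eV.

4.44 eV

E_n = −13.6 Z²/n² = −217.6/n² eV for Z = 4.
E_7 = −217.6/49 = −4.44 eV, so ionization (to E = 0) requires 4.44 eV.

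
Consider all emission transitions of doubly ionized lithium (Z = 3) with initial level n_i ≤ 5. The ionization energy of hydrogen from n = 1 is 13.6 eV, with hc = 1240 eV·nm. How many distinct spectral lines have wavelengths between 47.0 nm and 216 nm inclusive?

5

Enumerate all n_i → n_f pairs with 1 ≤ n_f < n_i ≤ 5 and compute λ = 1240 / [13.6·9·(1/n_f² − 1/n_i²)].
Lines falling in [47.0, 216] nm: 5→2 (48.24 nm), 4→2 (54.03 nm), 3→2 (72.94 nm), 5→3 (142.5 nm), 4→3 (208.4 nm).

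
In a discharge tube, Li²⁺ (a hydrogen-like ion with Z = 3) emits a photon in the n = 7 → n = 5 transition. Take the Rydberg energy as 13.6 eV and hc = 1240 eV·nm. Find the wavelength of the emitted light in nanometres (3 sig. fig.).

517 nm

For Z = 3 the level energies scale as Z², so the effective Rydberg energy is 13.6 × 9 = 122.4 eV.
ΔE = 122.4 × (1/5² − 1/7²) = 122.4 × 0.01959 = 2.398 eV.
λ = hc/ΔE = 1240 / 2.398 = 517 nm.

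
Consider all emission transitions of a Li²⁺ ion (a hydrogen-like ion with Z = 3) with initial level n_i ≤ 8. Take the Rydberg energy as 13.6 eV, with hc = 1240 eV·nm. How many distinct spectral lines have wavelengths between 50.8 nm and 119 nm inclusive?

Enumerate all n_i → n_f pairs with 1 ≤ n_f < n_i ≤ 8 and compute λ = 1240 / [13.6·9·(1/n_f² − 1/n_i²)].
Lines falling in [50.8, 119] nm: 4→2 (54.03 nm), 3→2 (72.94 nm), 8→3 (106.1 nm), 7→3 (111.7 nm).

4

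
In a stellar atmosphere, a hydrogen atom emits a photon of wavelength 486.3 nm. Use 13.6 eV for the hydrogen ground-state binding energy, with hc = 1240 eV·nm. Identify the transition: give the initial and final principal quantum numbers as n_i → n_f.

The photon energy is ΔE = hc/λ = 1240 / 486.3 = 2.550 eV.
With Z = 1, ΔE = 13.60 × (1/n_f² − 1/n_i²), so 1/n_f² − 1/n_i² = 0.1875.
Trying n_f = 2 gives 1/n_i² = 0.06251, i.e. n_i ≈ 4; this pair matches.

n_i = 4, n_f = 2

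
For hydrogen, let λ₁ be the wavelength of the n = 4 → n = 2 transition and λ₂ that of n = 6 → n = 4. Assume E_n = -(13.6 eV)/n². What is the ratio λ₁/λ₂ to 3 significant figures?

λ ∝ 1/ΔE ∝ 1/(1/n_f² − 1/n_i²), and the Z² and hc factors cancel in the ratio.
λ₁/λ₂ = (1/4² − 1/6²)/(1/2² − 1/4²) = 0.03472/0.1875 = 0.185.

0.185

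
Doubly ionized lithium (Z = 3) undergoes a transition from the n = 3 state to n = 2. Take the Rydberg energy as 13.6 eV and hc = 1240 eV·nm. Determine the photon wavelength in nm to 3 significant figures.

72.9 nm

For Z = 3 the level energies scale as Z², so the effective Rydberg energy is 13.6 × 9 = 122.4 eV.
ΔE = 122.4 × (1/2² − 1/3²) = 122.4 × 0.1389 = 17.00 eV.
λ = hc/ΔE = 1240 / 17.00 = 72.9 nm.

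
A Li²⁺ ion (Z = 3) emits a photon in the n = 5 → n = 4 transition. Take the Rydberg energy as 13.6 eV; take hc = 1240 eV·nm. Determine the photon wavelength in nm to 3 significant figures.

For Z = 3 the level energies scale as Z², so the effective Rydberg energy is 13.6 × 9 = 122.4 eV.
ΔE = 122.4 × (1/4² − 1/5²) = 122.4 × 0.02250 = 2.754 eV.
λ = hc/ΔE = 1240 / 2.754 = 450 nm.

450 nm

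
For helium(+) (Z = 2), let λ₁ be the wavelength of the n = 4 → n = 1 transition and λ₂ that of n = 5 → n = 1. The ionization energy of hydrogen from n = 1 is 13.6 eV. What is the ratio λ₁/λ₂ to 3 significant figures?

λ ∝ 1/ΔE ∝ 1/(1/n_f² − 1/n_i²), and the Z² and hc factors cancel in the ratio.
λ₁/λ₂ = (1/1² − 1/5²)/(1/1² − 1/4²) = 0.9600/0.9375 = 1.02.

1.02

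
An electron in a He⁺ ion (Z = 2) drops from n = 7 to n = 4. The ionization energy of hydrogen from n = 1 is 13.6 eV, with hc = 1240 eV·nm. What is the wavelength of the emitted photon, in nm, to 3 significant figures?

542 nm

For Z = 2 the level energies scale as Z², so the effective Rydberg energy is 13.6 × 4 = 54.40 eV.
ΔE = 54.40 × (1/4² − 1/7²) = 54.40 × 0.04209 = 2.290 eV.
λ = hc/ΔE = 1240 / 2.290 = 542 nm.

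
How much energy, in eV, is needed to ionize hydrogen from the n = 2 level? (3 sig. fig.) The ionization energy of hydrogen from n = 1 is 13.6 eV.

3.40 eV

E_2 = −13.60/4 = −3.40 eV, so ionization (to E = 0) requires 3.40 eV.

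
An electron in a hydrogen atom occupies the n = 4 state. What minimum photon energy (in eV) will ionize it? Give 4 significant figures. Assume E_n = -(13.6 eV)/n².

E_4 = −13.60/16 = −0.8500 eV, so ionization (to E = 0) requires 0.8500 eV.

0.8500 eV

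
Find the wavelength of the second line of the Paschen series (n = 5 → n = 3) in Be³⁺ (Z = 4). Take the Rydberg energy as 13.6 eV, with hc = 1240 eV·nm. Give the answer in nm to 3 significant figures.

The Paschen series terminates on n_f = 3; the second line has n_i = 3+2 = 5.
ΔE = 217.6 × (1/3² − 1/5²) = 15.47 eV.
λ = 1240 / 15.47 = 80.1 nm.

80.1 nm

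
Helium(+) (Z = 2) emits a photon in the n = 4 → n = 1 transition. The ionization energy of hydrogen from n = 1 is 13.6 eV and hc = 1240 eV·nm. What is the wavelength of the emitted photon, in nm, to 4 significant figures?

24.31 nm

For Z = 2 the level energies scale as Z², so the effective Rydberg energy is 13.6 × 4 = 54.40 eV.
ΔE = 54.40 × (1/1² − 1/4²) = 54.40 × 0.9375 = 51.00 eV.
λ = hc/ΔE = 1240 / 51.00 = 24.31 nm.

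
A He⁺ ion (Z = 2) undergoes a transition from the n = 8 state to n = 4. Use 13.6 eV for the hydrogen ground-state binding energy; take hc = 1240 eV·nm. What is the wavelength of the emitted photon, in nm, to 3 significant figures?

For Z = 2 the level energies scale as Z², so the effective Rydberg energy is 13.6 × 4 = 54.40 eV.
ΔE = 54.40 × (1/4² − 1/8²) = 54.40 × 0.04688 = 2.550 eV.
λ = hc/ΔE = 1240 / 2.550 = 486 nm.

486 nm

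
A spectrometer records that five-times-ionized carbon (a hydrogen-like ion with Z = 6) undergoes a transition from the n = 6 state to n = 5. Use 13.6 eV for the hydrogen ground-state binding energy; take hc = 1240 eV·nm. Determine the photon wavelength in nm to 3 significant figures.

207 nm

For Z = 6 the level energies scale as Z², so the effective Rydberg energy is 13.6 × 36 = 489.6 eV.
ΔE = 489.6 × (1/5² − 1/6²) = 489.6 × 0.01222 = 5.984 eV.
λ = hc/ΔE = 1240 / 5.984 = 207 nm.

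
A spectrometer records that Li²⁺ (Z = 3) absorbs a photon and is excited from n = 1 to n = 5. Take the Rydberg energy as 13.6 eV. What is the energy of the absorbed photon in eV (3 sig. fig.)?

118 eV

The Bohr energies scale as Z², so for Z = 3: E_n = −122.4/n² eV.
E_5 = −122.4/25 = −4.896 eV and E_1 = −122.4/1 = −122.4 eV.
The photon energy is |E_5 − E_1| = 118 eV.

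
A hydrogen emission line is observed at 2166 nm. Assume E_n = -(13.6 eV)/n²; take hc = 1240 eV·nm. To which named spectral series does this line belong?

ΔE = 1240/2166 = 0.5725 eV.
This matches 13.6 × (1/4² − 1/7²), so n_f = 4: the Brackett series.

Brackett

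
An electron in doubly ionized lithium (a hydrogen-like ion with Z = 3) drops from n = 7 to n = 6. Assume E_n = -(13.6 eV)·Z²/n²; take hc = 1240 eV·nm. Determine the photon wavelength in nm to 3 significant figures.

1370 nm

For Z = 3 the level energies scale as Z², so the effective Rydberg energy is 13.6 × 9 = 122.4 eV.
ΔE = 122.4 × (1/6² − 1/7²) = 122.4 × 0.007370 = 0.9020 eV.
λ = hc/ΔE = 1240 / 0.9020 = 1370 nm.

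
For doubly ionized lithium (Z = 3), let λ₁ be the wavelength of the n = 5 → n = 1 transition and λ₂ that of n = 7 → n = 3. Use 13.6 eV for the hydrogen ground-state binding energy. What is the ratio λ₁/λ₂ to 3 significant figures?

0.0945

λ ∝ 1/ΔE ∝ 1/(1/n_f² − 1/n_i²), and the Z² and hc factors cancel in the ratio.
λ₁/λ₂ = (1/3² − 1/7²)/(1/1² − 1/5²) = 0.09070/0.9600 = 0.0945.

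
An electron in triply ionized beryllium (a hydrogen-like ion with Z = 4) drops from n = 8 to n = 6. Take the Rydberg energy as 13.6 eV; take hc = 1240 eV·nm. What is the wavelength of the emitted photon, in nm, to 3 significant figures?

For Z = 4 the level energies scale as Z², so the effective Rydberg energy is 13.6 × 16 = 217.6 eV.
ΔE = 217.6 × (1/6² − 1/8²) = 217.6 × 0.01215 = 2.644 eV.
λ = hc/ΔE = 1240 / 2.644 = 469 nm.

469 nm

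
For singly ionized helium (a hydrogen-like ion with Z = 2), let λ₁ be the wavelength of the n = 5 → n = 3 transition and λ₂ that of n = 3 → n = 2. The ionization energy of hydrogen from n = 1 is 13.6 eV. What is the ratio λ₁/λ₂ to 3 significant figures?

λ ∝ 1/ΔE ∝ 1/(1/n_f² − 1/n_i²), and the Z² and hc factors cancel in the ratio.
λ₁/λ₂ = (1/2² − 1/3²)/(1/3² − 1/5²) = 0.1389/0.07111 = 1.95.

1.95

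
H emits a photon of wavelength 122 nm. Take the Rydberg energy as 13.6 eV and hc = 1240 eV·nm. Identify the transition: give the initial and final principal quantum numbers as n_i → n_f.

The photon energy is ΔE = hc/λ = 1240 / 122 = 10.16 eV.
With Z = 1, ΔE = 13.60 × (1/n_f² − 1/n_i²), so 1/n_f² − 1/n_i² = 0.7473.
Trying n_f = 1 gives 1/n_i² = 0.2527, i.e. n_i ≈ 2; this pair matches.

n_i = 2, n_f = 1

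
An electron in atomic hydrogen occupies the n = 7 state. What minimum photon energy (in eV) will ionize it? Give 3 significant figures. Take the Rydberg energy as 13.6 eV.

0.278 eV

E_7 = −13.60/49 = −0.278 eV, so ionization (to E = 0) requires 0.278 eV.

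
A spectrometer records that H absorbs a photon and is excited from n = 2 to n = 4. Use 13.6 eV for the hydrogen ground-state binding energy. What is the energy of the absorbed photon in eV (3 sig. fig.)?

E_4 = −13.60/16 = −0.8500 eV and E_2 = −13.60/4 = −3.400 eV.
The photon energy is |E_4 − E_2| = 2.55 eV.

2.55 eV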